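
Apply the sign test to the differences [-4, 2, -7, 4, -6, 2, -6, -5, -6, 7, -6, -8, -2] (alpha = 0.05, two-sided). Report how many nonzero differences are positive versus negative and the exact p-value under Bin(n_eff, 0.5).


Step 1: Discard zero differences. Original n = 13; n_eff = number of nonzero differences = 13.
Nonzero differences (with sign): -4, +2, -7, +4, -6, +2, -6, -5, -6, +7, -6, -8, -2
Step 2: Count signs: positive = 4, negative = 9.
Step 3: Under H0: P(positive) = 0.5, so the number of positives S ~ Bin(13, 0.5).
Step 4: Two-sided exact p-value = sum of Bin(13,0.5) probabilities at or below the observed probability = 0.266846.
Step 5: alpha = 0.05. fail to reject H0.

n_eff = 13, pos = 4, neg = 9, p = 0.266846, fail to reject H0.


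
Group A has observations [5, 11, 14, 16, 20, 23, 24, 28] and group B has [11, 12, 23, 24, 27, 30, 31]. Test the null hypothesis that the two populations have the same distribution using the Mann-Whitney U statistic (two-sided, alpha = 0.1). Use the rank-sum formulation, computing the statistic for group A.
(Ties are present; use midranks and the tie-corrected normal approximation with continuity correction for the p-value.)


Step 1: Combine and sort all 15 observations; assign midranks.
sorted (value, group): (5,X), (11,X), (11,Y), (12,Y), (14,X), (16,X), (20,X), (23,X), (23,Y), (24,X), (24,Y), (27,Y), (28,X), (30,Y), (31,Y)
ranks: 5->1, 11->2.5, 11->2.5, 12->4, 14->5, 16->6, 20->7, 23->8.5, 23->8.5, 24->10.5, 24->10.5, 27->12, 28->13, 30->14, 31->15
Step 2: Rank sum for X: R1 = 1 + 2.5 + 5 + 6 + 7 + 8.5 + 10.5 + 13 = 53.5.
Step 3: U_X = R1 - n1(n1+1)/2 = 53.5 - 8*9/2 = 53.5 - 36 = 17.5.
       U_Y = n1*n2 - U_X = 56 - 17.5 = 38.5.
Step 4: Ties are present, so use the tie-corrected normal approximation (with continuity correction) for the p-value.
Step 5: p-value = 0.245891; compare to alpha = 0.1. fail to reject H0.

U_X = 17.5, p = 0.245891, fail to reject H0 at alpha = 0.1.


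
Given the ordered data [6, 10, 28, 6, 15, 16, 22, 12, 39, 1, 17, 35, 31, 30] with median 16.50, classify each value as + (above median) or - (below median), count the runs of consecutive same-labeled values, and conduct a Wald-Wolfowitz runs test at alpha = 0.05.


Step 1: Compute median = 16.50; label A = above, B = below.
Labels in order: BBABBBABABAAAA  (n_A = 7, n_B = 7)
Step 2: Count runs R = 8.
Step 3: Under H0 (random ordering), E[R] = 2*n_A*n_B/(n_A+n_B) + 1 = 2*7*7/14 + 1 = 8.0000.
        Var[R] = 2*n_A*n_B*(2*n_A*n_B - n_A - n_B) / ((n_A+n_B)^2 * (n_A+n_B-1)) = 8232/2548 = 3.2308.
        SD[R] = 1.7974.
Step 4: R = E[R], so z = 0 with no continuity correction.
Step 5: Two-sided p-value via normal approximation = 2*(1 - Phi(|z|)) = 1.000000.
Step 6: alpha = 0.05. fail to reject H0.

R = 8, z = 0.0000, p = 1.000000, fail to reject H0.


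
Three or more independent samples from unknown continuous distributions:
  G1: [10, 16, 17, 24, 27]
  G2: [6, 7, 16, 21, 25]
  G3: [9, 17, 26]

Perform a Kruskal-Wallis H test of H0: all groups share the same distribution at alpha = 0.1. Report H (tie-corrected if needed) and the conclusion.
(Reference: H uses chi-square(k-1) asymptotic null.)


Step 1: Combine all N = 13 observations and assign midranks.
sorted (value, group, rank): (6,G2,1), (7,G2,2), (9,G3,3), (10,G1,4), (16,G1,5.5), (16,G2,5.5), (17,G1,7.5), (17,G3,7.5), (21,G2,9), (24,G1,10), (25,G2,11), (26,G3,12), (27,G1,13)
Step 2: Sum ranks within each group.
R_1 = 40 (n_1 = 5)
R_2 = 28.5 (n_2 = 5)
R_3 = 22.5 (n_3 = 3)
Step 3: H = 12/(N(N+1)) * sum(R_i^2/n_i) - 3(N+1)
     = 12/(13*14) * (40^2/5 + 28.5^2/5 + 22.5^2/3) - 3*14
     = 0.065934 * 651.2 - 42
     = 0.936264.
Step 4: Ties present; correction factor C = 1 - 12/(13^3 - 13) = 0.994505. Corrected H = 0.936264 / 0.994505 = 0.941436.
Step 5: Under H0, H ~ chi^2(2); p-value = 0.624554.
Step 6: alpha = 0.1. fail to reject H0.

H = 0.9414, df = 2, p = 0.624554, fail to reject H0.


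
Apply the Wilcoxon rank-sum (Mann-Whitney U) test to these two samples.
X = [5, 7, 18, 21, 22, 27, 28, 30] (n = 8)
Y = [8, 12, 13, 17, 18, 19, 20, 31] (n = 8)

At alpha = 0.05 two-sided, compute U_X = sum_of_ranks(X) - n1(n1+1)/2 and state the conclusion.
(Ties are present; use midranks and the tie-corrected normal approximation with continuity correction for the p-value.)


Step 1: Combine and sort all 16 observations; assign midranks.
sorted (value, group): (5,X), (7,X), (8,Y), (12,Y), (13,Y), (17,Y), (18,X), (18,Y), (19,Y), (20,Y), (21,X), (22,X), (27,X), (28,X), (30,X), (31,Y)
ranks: 5->1, 7->2, 8->3, 12->4, 13->5, 17->6, 18->7.5, 18->7.5, 19->9, 20->10, 21->11, 22->12, 27->13, 28->14, 30->15, 31->16
Step 2: Rank sum for X: R1 = 1 + 2 + 7.5 + 11 + 12 + 13 + 14 + 15 = 75.5.
Step 3: U_X = R1 - n1(n1+1)/2 = 75.5 - 8*9/2 = 75.5 - 36 = 39.5.
       U_Y = n1*n2 - U_X = 64 - 39.5 = 24.5.
Step 4: Ties are present, so use the tie-corrected normal approximation (with continuity correction) for the p-value.
Step 5: p-value = 0.461920; compare to alpha = 0.05. fail to reject H0.

U_X = 39.5, p = 0.461920, fail to reject H0 at alpha = 0.05.


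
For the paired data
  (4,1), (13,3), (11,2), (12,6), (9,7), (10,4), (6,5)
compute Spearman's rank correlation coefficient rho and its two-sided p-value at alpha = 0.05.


Step 1: Rank x and y separately (midranks; no ties here).
rank(x): 4->1, 13->7, 11->5, 12->6, 9->3, 10->4, 6->2
rank(y): 1->1, 3->3, 2->2, 6->6, 7->7, 4->4, 5->5
Step 2: d_i = R_x(i) - R_y(i); compute d_i^2.
  (1-1)^2=0, (7-3)^2=16, (5-2)^2=9, (6-6)^2=0, (3-7)^2=16, (4-4)^2=0, (2-5)^2=9
sum(d^2) = 50.
Step 3: rho = 1 - 6*50 / (7*(7^2 - 1)) = 1 - 300/336 = 0.107143.
Step 4: Under H0, t = rho * sqrt((n-2)/(1-rho^2)) = 0.2410 ~ t(5).
Step 5: Two-sided p-value from the t-distribution with 5 df = 0.819151.
Step 6: alpha = 0.05. fail to reject H0.

rho = 0.1071, p = 0.819151, fail to reject H0 at alpha = 0.05.


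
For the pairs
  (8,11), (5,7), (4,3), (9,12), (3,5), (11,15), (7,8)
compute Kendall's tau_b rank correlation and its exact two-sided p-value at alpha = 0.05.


Step 1: Enumerate the 21 unordered pairs (i,j) with i<j and classify each by sign(x_j-x_i) * sign(y_j-y_i).
  (1,2):dx=-3,dy=-4->C; (1,3):dx=-4,dy=-8->C; (1,4):dx=+1,dy=+1->C; (1,5):dx=-5,dy=-6->C
  (1,6):dx=+3,dy=+4->C; (1,7):dx=-1,dy=-3->C; (2,3):dx=-1,dy=-4->C; (2,4):dx=+4,dy=+5->C
  (2,5):dx=-2,dy=-2->C; (2,6):dx=+6,dy=+8->C; (2,7):dx=+2,dy=+1->C; (3,4):dx=+5,dy=+9->C
  (3,5):dx=-1,dy=+2->D; (3,6):dx=+7,dy=+12->C; (3,7):dx=+3,dy=+5->C; (4,5):dx=-6,dy=-7->C
  (4,6):dx=+2,dy=+3->C; (4,7):dx=-2,dy=-4->C; (5,6):dx=+8,dy=+10->C; (5,7):dx=+4,dy=+3->C
  (6,7):dx=-4,dy=-7->C
Step 2: C = 20, D = 1, total pairs = 21.
Step 3: tau = (C - D)/(n(n-1)/2) = (20 - 1)/21 = 0.904762.
Step 4: Exact two-sided p-value (enumerate n! = 5040 permutations of y under H0): p = 0.002778.
Step 5: alpha = 0.05. reject H0.

tau_b = 0.9048 (C=20, D=1), p = 0.002778, reject H0.


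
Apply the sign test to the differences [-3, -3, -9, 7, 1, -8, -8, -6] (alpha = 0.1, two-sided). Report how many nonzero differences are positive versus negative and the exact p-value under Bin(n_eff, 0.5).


Step 1: Discard zero differences. Original n = 8; n_eff = number of nonzero differences = 8.
Nonzero differences (with sign): -3, -3, -9, +7, +1, -8, -8, -6
Step 2: Count signs: positive = 2, negative = 6.
Step 3: Under H0: P(positive) = 0.5, so the number of positives S ~ Bin(8, 0.5).
Step 4: Two-sided exact p-value = sum of Bin(8,0.5) probabilities at or below the observed probability = 0.289062.
Step 5: alpha = 0.1. fail to reject H0.

n_eff = 8, pos = 2, neg = 6, p = 0.289062, fail to reject H0.


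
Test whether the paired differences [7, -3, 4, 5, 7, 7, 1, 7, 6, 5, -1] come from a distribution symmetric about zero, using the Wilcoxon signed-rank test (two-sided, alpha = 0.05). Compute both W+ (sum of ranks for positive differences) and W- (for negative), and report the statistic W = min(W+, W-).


Step 1: Drop any zero differences (none here) and take |d_i|.
|d| = [7, 3, 4, 5, 7, 7, 1, 7, 6, 5, 1]
Step 2: Midrank |d_i| (ties get averaged ranks).
ranks: |7|->9.5, |3|->3, |4|->4, |5|->5.5, |7|->9.5, |7|->9.5, |1|->1.5, |7|->9.5, |6|->7, |5|->5.5, |1|->1.5
Step 3: Attach original signs; sum ranks with positive sign and with negative sign.
W+ = 9.5 + 4 + 5.5 + 9.5 + 9.5 + 1.5 + 9.5 + 7 + 5.5 = 61.5
W- = 3 + 1.5 = 4.5
(Check: W+ + W- = 66 should equal n(n+1)/2 = 66.)
Step 4: Test statistic W = min(W+, W-) = 4.5.
Step 5: Ties in |d|, so use the tie-corrected normal approximation.
        E[W] = n(n+1)/4 = 11*12/4 = 33.
        Tie groups: |d|=1 (t=2), |d|=5 (t=2), |d|=7 (t=4); sum(t^3 - t) = 72.
        Var[W] = n(n+1)(2n+1)/24 - sum(t^3-t)/48 = 3036/24 - 72/48 = 125.
        z = (W - E[W]) / sqrt(Var[W]) = (4.5 - 33) / 11.1803 = -2.5491.
        Two-sided p = 2*Phi(z) = 0.010800.
Step 6: alpha = 0.05. reject H0.

W+ = 61.5, W- = 4.5, W = min = 4.5, p = 0.010800, reject H0.


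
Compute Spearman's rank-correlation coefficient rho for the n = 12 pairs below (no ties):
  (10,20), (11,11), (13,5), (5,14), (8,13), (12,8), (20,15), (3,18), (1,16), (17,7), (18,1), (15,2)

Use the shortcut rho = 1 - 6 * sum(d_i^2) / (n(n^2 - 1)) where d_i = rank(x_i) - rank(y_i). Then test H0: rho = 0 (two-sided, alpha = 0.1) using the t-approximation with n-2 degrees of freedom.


Step 1: Rank x and y separately (midranks; no ties here).
rank(x): 10->5, 11->6, 13->8, 5->3, 8->4, 12->7, 20->12, 3->2, 1->1, 17->10, 18->11, 15->9
rank(y): 20->12, 11->6, 5->3, 14->8, 13->7, 8->5, 15->9, 18->11, 16->10, 7->4, 1->1, 2->2
Step 2: d_i = R_x(i) - R_y(i); compute d_i^2.
  (5-12)^2=49, (6-6)^2=0, (8-3)^2=25, (3-8)^2=25, (4-7)^2=9, (7-5)^2=4, (12-9)^2=9, (2-11)^2=81, (1-10)^2=81, (10-4)^2=36, (11-1)^2=100, (9-2)^2=49
sum(d^2) = 468.
Step 3: rho = 1 - 6*468 / (12*(12^2 - 1)) = 1 - 2808/1716 = -0.636364.
Step 4: Under H0, t = rho * sqrt((n-2)/(1-rho^2)) = -2.6087 ~ t(10).
Step 5: Two-sided p-value from the t-distribution with 10 df = 0.026097.
Step 6: alpha = 0.1. reject H0.

rho = -0.6364, p = 0.026097, reject H0 at alpha = 0.1.


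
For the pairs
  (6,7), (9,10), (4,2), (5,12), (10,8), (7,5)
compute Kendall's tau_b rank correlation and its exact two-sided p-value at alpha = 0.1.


Step 1: Enumerate the 15 unordered pairs (i,j) with i<j and classify each by sign(x_j-x_i) * sign(y_j-y_i).
  (1,2):dx=+3,dy=+3->C; (1,3):dx=-2,dy=-5->C; (1,4):dx=-1,dy=+5->D; (1,5):dx=+4,dy=+1->C
  (1,6):dx=+1,dy=-2->D; (2,3):dx=-5,dy=-8->C; (2,4):dx=-4,dy=+2->D; (2,5):dx=+1,dy=-2->D
  (2,6):dx=-2,dy=-5->C; (3,4):dx=+1,dy=+10->C; (3,5):dx=+6,dy=+6->C; (3,6):dx=+3,dy=+3->C
  (4,5):dx=+5,dy=-4->D; (4,6):dx=+2,dy=-7->D; (5,6):dx=-3,dy=-3->C
Step 2: C = 9, D = 6, total pairs = 15.
Step 3: tau = (C - D)/(n(n-1)/2) = (9 - 6)/15 = 0.200000.
Step 4: Exact two-sided p-value (enumerate n! = 720 permutations of y under H0): p = 0.719444.
Step 5: alpha = 0.1. fail to reject H0.

tau_b = 0.2000 (C=9, D=6), p = 0.719444, fail to reject H0.


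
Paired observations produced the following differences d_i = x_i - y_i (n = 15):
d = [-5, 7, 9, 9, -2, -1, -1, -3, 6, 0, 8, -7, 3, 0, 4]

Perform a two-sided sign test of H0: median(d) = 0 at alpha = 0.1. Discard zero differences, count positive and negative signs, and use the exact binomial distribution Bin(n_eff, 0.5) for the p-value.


Step 1: Discard zero differences. Original n = 15; n_eff = number of nonzero differences = 13.
Nonzero differences (with sign): -5, +7, +9, +9, -2, -1, -1, -3, +6, +8, -7, +3, +4
Step 2: Count signs: positive = 7, negative = 6.
Step 3: Under H0: P(positive) = 0.5, so the number of positives S ~ Bin(13, 0.5).
Step 4: Two-sided exact p-value = sum of Bin(13,0.5) probabilities at or below the observed probability = 1.000000.
Step 5: alpha = 0.1. fail to reject H0.

n_eff = 13, pos = 7, neg = 6, p = 1.000000, fail to reject H0.


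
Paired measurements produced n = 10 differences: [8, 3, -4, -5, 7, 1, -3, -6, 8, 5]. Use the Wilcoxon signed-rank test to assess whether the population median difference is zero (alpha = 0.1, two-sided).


Step 1: Drop any zero differences (none here) and take |d_i|.
|d| = [8, 3, 4, 5, 7, 1, 3, 6, 8, 5]
Step 2: Midrank |d_i| (ties get averaged ranks).
ranks: |8|->9.5, |3|->2.5, |4|->4, |5|->5.5, |7|->8, |1|->1, |3|->2.5, |6|->7, |8|->9.5, |5|->5.5
Step 3: Attach original signs; sum ranks with positive sign and with negative sign.
W+ = 9.5 + 2.5 + 8 + 1 + 9.5 + 5.5 = 36
W- = 4 + 5.5 + 2.5 + 7 = 19
(Check: W+ + W- = 55 should equal n(n+1)/2 = 55.)
Step 4: Test statistic W = min(W+, W-) = 19.
Step 5: Ties in |d|, so use the tie-corrected normal approximation.
        E[W] = n(n+1)/4 = 10*11/4 = 27.5.
        Tie groups: |d|=3 (t=2), |d|=5 (t=2), |d|=8 (t=2); sum(t^3 - t) = 18.
        Var[W] = n(n+1)(2n+1)/24 - sum(t^3-t)/48 = 2310/24 - 18/48 = 95.875.
        z = (W - E[W]) / sqrt(Var[W]) = (19 - 27.5) / 9.7916 = -0.8681.
        Two-sided p = 2*Phi(z) = 0.385343.
Step 6: alpha = 0.1. fail to reject H0.

W+ = 36, W- = 19, W = min = 19, p = 0.385343, fail to reject H0.


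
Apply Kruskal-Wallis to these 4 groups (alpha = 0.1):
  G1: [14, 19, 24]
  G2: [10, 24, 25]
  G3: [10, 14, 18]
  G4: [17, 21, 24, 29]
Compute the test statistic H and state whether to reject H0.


Step 1: Combine all N = 13 observations and assign midranks.
sorted (value, group, rank): (10,G2,1.5), (10,G3,1.5), (14,G1,3.5), (14,G3,3.5), (17,G4,5), (18,G3,6), (19,G1,7), (21,G4,8), (24,G1,10), (24,G2,10), (24,G4,10), (25,G2,12), (29,G4,13)
Step 2: Sum ranks within each group.
R_1 = 20.5 (n_1 = 3)
R_2 = 23.5 (n_2 = 3)
R_3 = 11 (n_3 = 3)
R_4 = 36 (n_4 = 4)
Step 3: H = 12/(N(N+1)) * sum(R_i^2/n_i) - 3(N+1)
     = 12/(13*14) * (20.5^2/3 + 23.5^2/3 + 11^2/3 + 36^2/4) - 3*14
     = 0.065934 * 688.5 - 42
     = 3.395604.
Step 4: Ties present; correction factor C = 1 - 36/(13^3 - 13) = 0.983516. Corrected H = 3.395604 / 0.983516 = 3.452514.
Step 5: Under H0, H ~ chi^2(3); p-value = 0.326973.
Step 6: alpha = 0.1. fail to reject H0.

H = 3.4525, df = 3, p = 0.326973, fail to reject H0.


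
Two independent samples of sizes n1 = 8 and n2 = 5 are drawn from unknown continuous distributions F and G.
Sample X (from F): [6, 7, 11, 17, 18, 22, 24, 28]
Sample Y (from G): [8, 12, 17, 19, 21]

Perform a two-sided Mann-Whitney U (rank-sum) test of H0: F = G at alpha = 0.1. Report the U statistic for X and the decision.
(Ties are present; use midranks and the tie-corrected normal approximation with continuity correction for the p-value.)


Step 1: Combine and sort all 13 observations; assign midranks.
sorted (value, group): (6,X), (7,X), (8,Y), (11,X), (12,Y), (17,X), (17,Y), (18,X), (19,Y), (21,Y), (22,X), (24,X), (28,X)
ranks: 6->1, 7->2, 8->3, 11->4, 12->5, 17->6.5, 17->6.5, 18->8, 19->9, 21->10, 22->11, 24->12, 28->13
Step 2: Rank sum for X: R1 = 1 + 2 + 4 + 6.5 + 8 + 11 + 12 + 13 = 57.5.
Step 3: U_X = R1 - n1(n1+1)/2 = 57.5 - 8*9/2 = 57.5 - 36 = 21.5.
       U_Y = n1*n2 - U_X = 40 - 21.5 = 18.5.
Step 4: Ties are present, so use the tie-corrected normal approximation (with continuity correction) for the p-value.
Step 5: p-value = 0.883458; compare to alpha = 0.1. fail to reject H0.

U_X = 21.5, p = 0.883458, fail to reject H0 at alpha = 0.1.


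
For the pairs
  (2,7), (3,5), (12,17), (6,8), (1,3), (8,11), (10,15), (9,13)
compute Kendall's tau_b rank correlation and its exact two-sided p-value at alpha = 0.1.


Step 1: Enumerate the 28 unordered pairs (i,j) with i<j and classify each by sign(x_j-x_i) * sign(y_j-y_i).
  (1,2):dx=+1,dy=-2->D; (1,3):dx=+10,dy=+10->C; (1,4):dx=+4,dy=+1->C; (1,5):dx=-1,dy=-4->C
  (1,6):dx=+6,dy=+4->C; (1,7):dx=+8,dy=+8->C; (1,8):dx=+7,dy=+6->C; (2,3):dx=+9,dy=+12->C
  (2,4):dx=+3,dy=+3->C; (2,5):dx=-2,dy=-2->C; (2,6):dx=+5,dy=+6->C; (2,7):dx=+7,dy=+10->C
  (2,8):dx=+6,dy=+8->C; (3,4):dx=-6,dy=-9->C; (3,5):dx=-11,dy=-14->C; (3,6):dx=-4,dy=-6->C
  (3,7):dx=-2,dy=-2->C; (3,8):dx=-3,dy=-4->C; (4,5):dx=-5,dy=-5->C; (4,6):dx=+2,dy=+3->C
  (4,7):dx=+4,dy=+7->C; (4,8):dx=+3,dy=+5->C; (5,6):dx=+7,dy=+8->C; (5,7):dx=+9,dy=+12->C
  (5,8):dx=+8,dy=+10->C; (6,7):dx=+2,dy=+4->C; (6,8):dx=+1,dy=+2->C; (7,8):dx=-1,dy=-2->C
Step 2: C = 27, D = 1, total pairs = 28.
Step 3: tau = (C - D)/(n(n-1)/2) = (27 - 1)/28 = 0.928571.
Step 4: Exact two-sided p-value (enumerate n! = 40320 permutations of y under H0): p = 0.000397.
Step 5: alpha = 0.1. reject H0.

tau_b = 0.9286 (C=27, D=1), p = 0.000397, reject H0.


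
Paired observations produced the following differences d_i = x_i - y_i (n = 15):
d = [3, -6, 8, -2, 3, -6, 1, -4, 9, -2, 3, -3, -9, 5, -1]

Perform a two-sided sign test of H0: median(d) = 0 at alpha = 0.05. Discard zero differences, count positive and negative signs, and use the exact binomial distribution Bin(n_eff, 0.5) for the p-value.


Step 1: Discard zero differences. Original n = 15; n_eff = number of nonzero differences = 15.
Nonzero differences (with sign): +3, -6, +8, -2, +3, -6, +1, -4, +9, -2, +3, -3, -9, +5, -1
Step 2: Count signs: positive = 7, negative = 8.
Step 3: Under H0: P(positive) = 0.5, so the number of positives S ~ Bin(15, 0.5).
Step 4: Two-sided exact p-value = sum of Bin(15,0.5) probabilities at or below the observed probability = 1.000000.
Step 5: alpha = 0.05. fail to reject H0.

n_eff = 15, pos = 7, neg = 8, p = 1.000000, fail to reject H0.


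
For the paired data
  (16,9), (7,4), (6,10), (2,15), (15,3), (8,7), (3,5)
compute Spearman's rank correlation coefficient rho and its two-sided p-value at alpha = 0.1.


Step 1: Rank x and y separately (midranks; no ties here).
rank(x): 16->7, 7->4, 6->3, 2->1, 15->6, 8->5, 3->2
rank(y): 9->5, 4->2, 10->6, 15->7, 3->1, 7->4, 5->3
Step 2: d_i = R_x(i) - R_y(i); compute d_i^2.
  (7-5)^2=4, (4-2)^2=4, (3-6)^2=9, (1-7)^2=36, (6-1)^2=25, (5-4)^2=1, (2-3)^2=1
sum(d^2) = 80.
Step 3: rho = 1 - 6*80 / (7*(7^2 - 1)) = 1 - 480/336 = -0.428571.
Step 4: Under H0, t = rho * sqrt((n-2)/(1-rho^2)) = -1.0607 ~ t(5).
Step 5: Two-sided p-value from the t-distribution with 5 df = 0.337368.
Step 6: alpha = 0.1. fail to reject H0.

rho = -0.4286, p = 0.337368, fail to reject H0 at alpha = 0.1.


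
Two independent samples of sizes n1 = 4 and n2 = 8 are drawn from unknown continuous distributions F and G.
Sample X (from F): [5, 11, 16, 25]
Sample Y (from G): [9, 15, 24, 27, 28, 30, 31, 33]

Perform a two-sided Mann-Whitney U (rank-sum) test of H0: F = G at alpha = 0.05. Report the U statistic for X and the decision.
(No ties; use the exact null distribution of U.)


Step 1: Combine and sort all 12 observations; assign midranks.
sorted (value, group): (5,X), (9,Y), (11,X), (15,Y), (16,X), (24,Y), (25,X), (27,Y), (28,Y), (30,Y), (31,Y), (33,Y)
ranks: 5->1, 9->2, 11->3, 15->4, 16->5, 24->6, 25->7, 27->8, 28->9, 30->10, 31->11, 33->12
Step 2: Rank sum for X: R1 = 1 + 3 + 5 + 7 = 16.
Step 3: U_X = R1 - n1(n1+1)/2 = 16 - 4*5/2 = 16 - 10 = 6.
       U_Y = n1*n2 - U_X = 32 - 6 = 26.
Step 4: No ties, so the exact null distribution of U (based on enumerating the C(12,4) = 495 equally likely rank assignments) gives the two-sided p-value.
Step 5: p-value = 0.109091; compare to alpha = 0.05. fail to reject H0.

U_X = 6, p = 0.109091, fail to reject H0 at alpha = 0.05.


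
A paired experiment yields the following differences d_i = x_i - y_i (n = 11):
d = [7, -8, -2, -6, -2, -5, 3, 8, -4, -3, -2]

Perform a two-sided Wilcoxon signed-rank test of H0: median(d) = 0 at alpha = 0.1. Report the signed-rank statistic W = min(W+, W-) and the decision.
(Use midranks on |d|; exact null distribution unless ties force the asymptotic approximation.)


Step 1: Drop any zero differences (none here) and take |d_i|.
|d| = [7, 8, 2, 6, 2, 5, 3, 8, 4, 3, 2]
Step 2: Midrank |d_i| (ties get averaged ranks).
ranks: |7|->9, |8|->10.5, |2|->2, |6|->8, |2|->2, |5|->7, |3|->4.5, |8|->10.5, |4|->6, |3|->4.5, |2|->2
Step 3: Attach original signs; sum ranks with positive sign and with negative sign.
W+ = 9 + 4.5 + 10.5 = 24
W- = 10.5 + 2 + 8 + 2 + 7 + 6 + 4.5 + 2 = 42
(Check: W+ + W- = 66 should equal n(n+1)/2 = 66.)
Step 4: Test statistic W = min(W+, W-) = 24.
Step 5: Ties in |d|, so use the tie-corrected normal approximation.
        E[W] = n(n+1)/4 = 11*12/4 = 33.
        Tie groups: |d|=2 (t=3), |d|=3 (t=2), |d|=8 (t=2); sum(t^3 - t) = 36.
        Var[W] = n(n+1)(2n+1)/24 - sum(t^3-t)/48 = 3036/24 - 36/48 = 125.75.
        z = (W - E[W]) / sqrt(Var[W]) = (24 - 33) / 11.2138 = -0.8026.
        Two-sided p = 2*Phi(z) = 0.422217.
Step 6: alpha = 0.1. fail to reject H0.

W+ = 24, W- = 42, W = min = 24, p = 0.422217, fail to reject H0.


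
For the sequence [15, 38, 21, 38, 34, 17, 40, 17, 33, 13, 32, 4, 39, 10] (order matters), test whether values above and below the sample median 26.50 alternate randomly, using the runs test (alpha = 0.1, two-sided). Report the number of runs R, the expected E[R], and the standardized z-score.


Step 1: Compute median = 26.50; label A = above, B = below.
Labels in order: BABAABABABABAB  (n_A = 7, n_B = 7)
Step 2: Count runs R = 13.
Step 3: Under H0 (random ordering), E[R] = 2*n_A*n_B/(n_A+n_B) + 1 = 2*7*7/14 + 1 = 8.0000.
        Var[R] = 2*n_A*n_B*(2*n_A*n_B - n_A - n_B) / ((n_A+n_B)^2 * (n_A+n_B-1)) = 8232/2548 = 3.2308.
        SD[R] = 1.7974.
Step 4: Continuity-corrected z = (R - 0.5 - E[R]) / SD[R] = (13 - 0.5 - 8.0000) / 1.7974 = 2.5036.
Step 5: Two-sided p-value via normal approximation = 2*(1 - Phi(|z|)) = 0.012295.
Step 6: alpha = 0.1. reject H0.

R = 13, z = 2.5036, p = 0.012295, reject H0.


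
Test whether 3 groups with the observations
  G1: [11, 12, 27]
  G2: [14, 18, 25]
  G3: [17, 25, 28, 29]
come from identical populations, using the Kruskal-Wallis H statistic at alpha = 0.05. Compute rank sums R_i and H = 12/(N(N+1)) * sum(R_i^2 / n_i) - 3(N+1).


Step 1: Combine all N = 10 observations and assign midranks.
sorted (value, group, rank): (11,G1,1), (12,G1,2), (14,G2,3), (17,G3,4), (18,G2,5), (25,G2,6.5), (25,G3,6.5), (27,G1,8), (28,G3,9), (29,G3,10)
Step 2: Sum ranks within each group.
R_1 = 11 (n_1 = 3)
R_2 = 14.5 (n_2 = 3)
R_3 = 29.5 (n_3 = 4)
Step 3: H = 12/(N(N+1)) * sum(R_i^2/n_i) - 3(N+1)
     = 12/(10*11) * (11^2/3 + 14.5^2/3 + 29.5^2/4) - 3*11
     = 0.109091 * 327.979 - 33
     = 2.779545.
Step 4: Ties present; correction factor C = 1 - 6/(10^3 - 10) = 0.993939. Corrected H = 2.779545 / 0.993939 = 2.796494.
Step 5: Under H0, H ~ chi^2(2); p-value = 0.247030.
Step 6: alpha = 0.05. fail to reject H0.

H = 2.7965, df = 2, p = 0.247030, fail to reject H0.


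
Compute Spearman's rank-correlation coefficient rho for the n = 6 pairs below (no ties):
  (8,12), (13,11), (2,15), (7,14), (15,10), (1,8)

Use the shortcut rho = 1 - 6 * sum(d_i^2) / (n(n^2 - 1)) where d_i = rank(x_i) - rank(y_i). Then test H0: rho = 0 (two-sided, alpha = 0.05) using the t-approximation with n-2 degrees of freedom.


Step 1: Rank x and y separately (midranks; no ties here).
rank(x): 8->4, 13->5, 2->2, 7->3, 15->6, 1->1
rank(y): 12->4, 11->3, 15->6, 14->5, 10->2, 8->1
Step 2: d_i = R_x(i) - R_y(i); compute d_i^2.
  (4-4)^2=0, (5-3)^2=4, (2-6)^2=16, (3-5)^2=4, (6-2)^2=16, (1-1)^2=0
sum(d^2) = 40.
Step 3: rho = 1 - 6*40 / (6*(6^2 - 1)) = 1 - 240/210 = -0.142857.
Step 4: Under H0, t = rho * sqrt((n-2)/(1-rho^2)) = -0.2887 ~ t(4).
Step 5: Two-sided p-value from the t-distribution with 4 df = 0.787172.
Step 6: alpha = 0.05. fail to reject H0.

rho = -0.1429, p = 0.787172, fail to reject H0 at alpha = 0.05.


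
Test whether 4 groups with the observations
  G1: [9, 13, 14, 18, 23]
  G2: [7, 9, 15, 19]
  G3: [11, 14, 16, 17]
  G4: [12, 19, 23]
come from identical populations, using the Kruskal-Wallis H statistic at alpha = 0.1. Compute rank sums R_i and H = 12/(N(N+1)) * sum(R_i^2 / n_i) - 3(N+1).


Step 1: Combine all N = 16 observations and assign midranks.
sorted (value, group, rank): (7,G2,1), (9,G1,2.5), (9,G2,2.5), (11,G3,4), (12,G4,5), (13,G1,6), (14,G1,7.5), (14,G3,7.5), (15,G2,9), (16,G3,10), (17,G3,11), (18,G1,12), (19,G2,13.5), (19,G4,13.5), (23,G1,15.5), (23,G4,15.5)
Step 2: Sum ranks within each group.
R_1 = 43.5 (n_1 = 5)
R_2 = 26 (n_2 = 4)
R_3 = 32.5 (n_3 = 4)
R_4 = 34 (n_4 = 3)
Step 3: H = 12/(N(N+1)) * sum(R_i^2/n_i) - 3(N+1)
     = 12/(16*17) * (43.5^2/5 + 26^2/4 + 32.5^2/4 + 34^2/3) - 3*17
     = 0.044118 * 1196.85 - 51
     = 1.802022.
Step 4: Ties present; correction factor C = 1 - 24/(16^3 - 16) = 0.994118. Corrected H = 1.802022 / 0.994118 = 1.812685.
Step 5: Under H0, H ~ chi^2(3); p-value = 0.612178.
Step 6: alpha = 0.1. fail to reject H0.

H = 1.8127, df = 3, p = 0.612178, fail to reject H0.


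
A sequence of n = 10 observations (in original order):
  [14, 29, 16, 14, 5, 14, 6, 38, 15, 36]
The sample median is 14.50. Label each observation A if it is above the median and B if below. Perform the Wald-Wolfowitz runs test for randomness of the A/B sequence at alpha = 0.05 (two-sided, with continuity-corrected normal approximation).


Step 1: Compute median = 14.50; label A = above, B = below.
Labels in order: BAABBBBAAA  (n_A = 5, n_B = 5)
Step 2: Count runs R = 4.
Step 3: Under H0 (random ordering), E[R] = 2*n_A*n_B/(n_A+n_B) + 1 = 2*5*5/10 + 1 = 6.0000.
        Var[R] = 2*n_A*n_B*(2*n_A*n_B - n_A - n_B) / ((n_A+n_B)^2 * (n_A+n_B-1)) = 2000/900 = 2.2222.
        SD[R] = 1.4907.
Step 4: Continuity-corrected z = (R + 0.5 - E[R]) / SD[R] = (4 + 0.5 - 6.0000) / 1.4907 = -1.0062.
Step 5: Two-sided p-value via normal approximation = 2*(1 - Phi(|z|)) = 0.314305.
Step 6: alpha = 0.05. fail to reject H0.

R = 4, z = -1.0062, p = 0.314305, fail to reject H0.


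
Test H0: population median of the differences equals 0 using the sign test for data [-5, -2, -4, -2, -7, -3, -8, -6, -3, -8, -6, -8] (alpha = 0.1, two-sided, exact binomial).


Step 1: Discard zero differences. Original n = 12; n_eff = number of nonzero differences = 12.
Nonzero differences (with sign): -5, -2, -4, -2, -7, -3, -8, -6, -3, -8, -6, -8
Step 2: Count signs: positive = 0, negative = 12.
Step 3: Under H0: P(positive) = 0.5, so the number of positives S ~ Bin(12, 0.5).
Step 4: Two-sided exact p-value = sum of Bin(12,0.5) probabilities at or below the observed probability = 0.000488.
Step 5: alpha = 0.1. reject H0.

n_eff = 12, pos = 0, neg = 12, p = 0.000488, reject H0.


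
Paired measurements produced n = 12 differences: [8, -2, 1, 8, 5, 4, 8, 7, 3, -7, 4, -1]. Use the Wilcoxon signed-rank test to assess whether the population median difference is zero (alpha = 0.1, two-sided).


Step 1: Drop any zero differences (none here) and take |d_i|.
|d| = [8, 2, 1, 8, 5, 4, 8, 7, 3, 7, 4, 1]
Step 2: Midrank |d_i| (ties get averaged ranks).
ranks: |8|->11, |2|->3, |1|->1.5, |8|->11, |5|->7, |4|->5.5, |8|->11, |7|->8.5, |3|->4, |7|->8.5, |4|->5.5, |1|->1.5
Step 3: Attach original signs; sum ranks with positive sign and with negative sign.
W+ = 11 + 1.5 + 11 + 7 + 5.5 + 11 + 8.5 + 4 + 5.5 = 65
W- = 3 + 8.5 + 1.5 = 13
(Check: W+ + W- = 78 should equal n(n+1)/2 = 78.)
Step 4: Test statistic W = min(W+, W-) = 13.
Step 5: Ties in |d|, so use the tie-corrected normal approximation.
        E[W] = n(n+1)/4 = 12*13/4 = 39.
        Tie groups: |d|=1 (t=2), |d|=4 (t=2), |d|=7 (t=2), |d|=8 (t=3); sum(t^3 - t) = 42.
        Var[W] = n(n+1)(2n+1)/24 - sum(t^3-t)/48 = 3900/24 - 42/48 = 161.625.
        z = (W - E[W]) / sqrt(Var[W]) = (13 - 39) / 12.7132 = -2.0451.
        Two-sided p = 2*Phi(z) = 0.040843.
Step 6: alpha = 0.1. reject H0.

W+ = 65, W- = 13, W = min = 13, p = 0.040843, reject H0.


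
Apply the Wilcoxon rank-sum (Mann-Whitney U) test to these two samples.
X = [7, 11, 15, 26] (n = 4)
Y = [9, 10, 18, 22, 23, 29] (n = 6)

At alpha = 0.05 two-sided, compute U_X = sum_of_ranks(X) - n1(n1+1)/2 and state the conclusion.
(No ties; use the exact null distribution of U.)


Step 1: Combine and sort all 10 observations; assign midranks.
sorted (value, group): (7,X), (9,Y), (10,Y), (11,X), (15,X), (18,Y), (22,Y), (23,Y), (26,X), (29,Y)
ranks: 7->1, 9->2, 10->3, 11->4, 15->5, 18->6, 22->7, 23->8, 26->9, 29->10
Step 2: Rank sum for X: R1 = 1 + 4 + 5 + 9 = 19.
Step 3: U_X = R1 - n1(n1+1)/2 = 19 - 4*5/2 = 19 - 10 = 9.
       U_Y = n1*n2 - U_X = 24 - 9 = 15.
Step 4: No ties, so the exact null distribution of U (based on enumerating the C(10,4) = 210 equally likely rank assignments) gives the two-sided p-value.
Step 5: p-value = 0.609524; compare to alpha = 0.05. fail to reject H0.

U_X = 9, p = 0.609524, fail to reject H0 at alpha = 0.05.


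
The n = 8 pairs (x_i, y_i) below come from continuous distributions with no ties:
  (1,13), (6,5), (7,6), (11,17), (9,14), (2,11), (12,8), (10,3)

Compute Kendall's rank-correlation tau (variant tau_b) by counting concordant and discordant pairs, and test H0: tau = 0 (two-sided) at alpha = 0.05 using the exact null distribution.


Step 1: Enumerate the 28 unordered pairs (i,j) with i<j and classify each by sign(x_j-x_i) * sign(y_j-y_i).
  (1,2):dx=+5,dy=-8->D; (1,3):dx=+6,dy=-7->D; (1,4):dx=+10,dy=+4->C; (1,5):dx=+8,dy=+1->C
  (1,6):dx=+1,dy=-2->D; (1,7):dx=+11,dy=-5->D; (1,8):dx=+9,dy=-10->D; (2,3):dx=+1,dy=+1->C
  (2,4):dx=+5,dy=+12->C; (2,5):dx=+3,dy=+9->C; (2,6):dx=-4,dy=+6->D; (2,7):dx=+6,dy=+3->C
  (2,8):dx=+4,dy=-2->D; (3,4):dx=+4,dy=+11->C; (3,5):dx=+2,dy=+8->C; (3,6):dx=-5,dy=+5->D
  (3,7):dx=+5,dy=+2->C; (3,8):dx=+3,dy=-3->D; (4,5):dx=-2,dy=-3->C; (4,6):dx=-9,dy=-6->C
  (4,7):dx=+1,dy=-9->D; (4,8):dx=-1,dy=-14->C; (5,6):dx=-7,dy=-3->C; (5,7):dx=+3,dy=-6->D
  (5,8):dx=+1,dy=-11->D; (6,7):dx=+10,dy=-3->D; (6,8):dx=+8,dy=-8->D; (7,8):dx=-2,dy=-5->C
Step 2: C = 14, D = 14, total pairs = 28.
Step 3: tau = (C - D)/(n(n-1)/2) = (14 - 14)/28 = 0.000000.
Step 4: Exact two-sided p-value (enumerate n! = 40320 permutations of y under H0): p = 1.000000.
Step 5: alpha = 0.05. fail to reject H0.

tau_b = 0.0000 (C=14, D=14), p = 1.000000, fail to reject H0.


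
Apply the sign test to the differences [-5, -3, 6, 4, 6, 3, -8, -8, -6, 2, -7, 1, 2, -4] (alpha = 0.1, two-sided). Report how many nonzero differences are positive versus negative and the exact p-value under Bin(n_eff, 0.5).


Step 1: Discard zero differences. Original n = 14; n_eff = number of nonzero differences = 14.
Nonzero differences (with sign): -5, -3, +6, +4, +6, +3, -8, -8, -6, +2, -7, +1, +2, -4
Step 2: Count signs: positive = 7, negative = 7.
Step 3: Under H0: P(positive) = 0.5, so the number of positives S ~ Bin(14, 0.5).
Step 4: Two-sided exact p-value = sum of Bin(14,0.5) probabilities at or below the observed probability = 1.000000.
Step 5: alpha = 0.1. fail to reject H0.

n_eff = 14, pos = 7, neg = 7, p = 1.000000, fail to reject H0.


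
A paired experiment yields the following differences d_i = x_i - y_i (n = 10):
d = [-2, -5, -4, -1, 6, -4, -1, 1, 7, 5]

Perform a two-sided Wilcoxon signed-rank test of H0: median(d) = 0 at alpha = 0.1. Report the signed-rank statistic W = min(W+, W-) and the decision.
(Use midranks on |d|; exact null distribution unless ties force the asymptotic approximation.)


Step 1: Drop any zero differences (none here) and take |d_i|.
|d| = [2, 5, 4, 1, 6, 4, 1, 1, 7, 5]
Step 2: Midrank |d_i| (ties get averaged ranks).
ranks: |2|->4, |5|->7.5, |4|->5.5, |1|->2, |6|->9, |4|->5.5, |1|->2, |1|->2, |7|->10, |5|->7.5
Step 3: Attach original signs; sum ranks with positive sign and with negative sign.
W+ = 9 + 2 + 10 + 7.5 = 28.5
W- = 4 + 7.5 + 5.5 + 2 + 5.5 + 2 = 26.5
(Check: W+ + W- = 55 should equal n(n+1)/2 = 55.)
Step 4: Test statistic W = min(W+, W-) = 26.5.
Step 5: Ties in |d|, so use the tie-corrected normal approximation.
        E[W] = n(n+1)/4 = 10*11/4 = 27.5.
        Tie groups: |d|=1 (t=3), |d|=4 (t=2), |d|=5 (t=2); sum(t^3 - t) = 36.
        Var[W] = n(n+1)(2n+1)/24 - sum(t^3-t)/48 = 2310/24 - 36/48 = 95.5.
        z = (W - E[W]) / sqrt(Var[W]) = (26.5 - 27.5) / 9.7724 = -0.1023.
        Two-sided p = 2*Phi(z) = 0.918496.
Step 6: alpha = 0.1. fail to reject H0.

W+ = 28.5, W- = 26.5, W = min = 26.5, p = 0.918496, fail to reject H0.


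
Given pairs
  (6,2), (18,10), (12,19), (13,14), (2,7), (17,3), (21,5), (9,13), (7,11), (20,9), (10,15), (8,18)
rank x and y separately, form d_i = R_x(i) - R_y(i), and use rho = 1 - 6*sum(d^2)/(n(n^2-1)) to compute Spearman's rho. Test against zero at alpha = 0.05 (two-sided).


Step 1: Rank x and y separately (midranks; no ties here).
rank(x): 6->2, 18->10, 12->7, 13->8, 2->1, 17->9, 21->12, 9->5, 7->3, 20->11, 10->6, 8->4
rank(y): 2->1, 10->6, 19->12, 14->9, 7->4, 3->2, 5->3, 13->8, 11->7, 9->5, 15->10, 18->11
Step 2: d_i = R_x(i) - R_y(i); compute d_i^2.
  (2-1)^2=1, (10-6)^2=16, (7-12)^2=25, (8-9)^2=1, (1-4)^2=9, (9-2)^2=49, (12-3)^2=81, (5-8)^2=9, (3-7)^2=16, (11-5)^2=36, (6-10)^2=16, (4-11)^2=49
sum(d^2) = 308.
Step 3: rho = 1 - 6*308 / (12*(12^2 - 1)) = 1 - 1848/1716 = -0.076923.
Step 4: Under H0, t = rho * sqrt((n-2)/(1-rho^2)) = -0.2440 ~ t(10).
Step 5: Two-sided p-value from the t-distribution with 10 df = 0.812183.
Step 6: alpha = 0.05. fail to reject H0.

rho = -0.0769, p = 0.812183, fail to reject H0 at alpha = 0.05.


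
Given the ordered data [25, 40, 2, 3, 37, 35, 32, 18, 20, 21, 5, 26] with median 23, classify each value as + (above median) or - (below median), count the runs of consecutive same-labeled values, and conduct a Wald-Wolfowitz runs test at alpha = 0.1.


Step 1: Compute median = 23; label A = above, B = below.
Labels in order: AABBAAABBBBA  (n_A = 6, n_B = 6)
Step 2: Count runs R = 5.
Step 3: Under H0 (random ordering), E[R] = 2*n_A*n_B/(n_A+n_B) + 1 = 2*6*6/12 + 1 = 7.0000.
        Var[R] = 2*n_A*n_B*(2*n_A*n_B - n_A - n_B) / ((n_A+n_B)^2 * (n_A+n_B-1)) = 4320/1584 = 2.7273.
        SD[R] = 1.6514.
Step 4: Continuity-corrected z = (R + 0.5 - E[R]) / SD[R] = (5 + 0.5 - 7.0000) / 1.6514 = -0.9083.
Step 5: Two-sided p-value via normal approximation = 2*(1 - Phi(|z|)) = 0.363722.
Step 6: alpha = 0.1. fail to reject H0.

R = 5, z = -0.9083, p = 0.363722, fail to reject H0.


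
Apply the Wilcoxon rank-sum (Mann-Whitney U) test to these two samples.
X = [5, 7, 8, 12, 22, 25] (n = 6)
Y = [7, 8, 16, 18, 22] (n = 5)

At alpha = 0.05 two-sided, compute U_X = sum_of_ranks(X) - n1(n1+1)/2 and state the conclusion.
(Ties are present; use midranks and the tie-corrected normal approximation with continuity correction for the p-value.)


Step 1: Combine and sort all 11 observations; assign midranks.
sorted (value, group): (5,X), (7,X), (7,Y), (8,X), (8,Y), (12,X), (16,Y), (18,Y), (22,X), (22,Y), (25,X)
ranks: 5->1, 7->2.5, 7->2.5, 8->4.5, 8->4.5, 12->6, 16->7, 18->8, 22->9.5, 22->9.5, 25->11
Step 2: Rank sum for X: R1 = 1 + 2.5 + 4.5 + 6 + 9.5 + 11 = 34.5.
Step 3: U_X = R1 - n1(n1+1)/2 = 34.5 - 6*7/2 = 34.5 - 21 = 13.5.
       U_Y = n1*n2 - U_X = 30 - 13.5 = 16.5.
Step 4: Ties are present, so use the tie-corrected normal approximation (with continuity correction) for the p-value.
Step 5: p-value = 0.854145; compare to alpha = 0.05. fail to reject H0.

U_X = 13.5, p = 0.854145, fail to reject H0 at alpha = 0.05.


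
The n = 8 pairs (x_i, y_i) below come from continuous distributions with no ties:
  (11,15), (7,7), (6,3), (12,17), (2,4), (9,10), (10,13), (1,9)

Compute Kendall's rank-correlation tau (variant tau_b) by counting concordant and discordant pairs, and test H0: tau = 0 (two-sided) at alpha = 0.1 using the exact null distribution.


Step 1: Enumerate the 28 unordered pairs (i,j) with i<j and classify each by sign(x_j-x_i) * sign(y_j-y_i).
  (1,2):dx=-4,dy=-8->C; (1,3):dx=-5,dy=-12->C; (1,4):dx=+1,dy=+2->C; (1,5):dx=-9,dy=-11->C
  (1,6):dx=-2,dy=-5->C; (1,7):dx=-1,dy=-2->C; (1,8):dx=-10,dy=-6->C; (2,3):dx=-1,dy=-4->C
  (2,4):dx=+5,dy=+10->C; (2,5):dx=-5,dy=-3->C; (2,6):dx=+2,dy=+3->C; (2,7):dx=+3,dy=+6->C
  (2,8):dx=-6,dy=+2->D; (3,4):dx=+6,dy=+14->C; (3,5):dx=-4,dy=+1->D; (3,6):dx=+3,dy=+7->C
  (3,7):dx=+4,dy=+10->C; (3,8):dx=-5,dy=+6->D; (4,5):dx=-10,dy=-13->C; (4,6):dx=-3,dy=-7->C
  (4,7):dx=-2,dy=-4->C; (4,8):dx=-11,dy=-8->C; (5,6):dx=+7,dy=+6->C; (5,7):dx=+8,dy=+9->C
  (5,8):dx=-1,dy=+5->D; (6,7):dx=+1,dy=+3->C; (6,8):dx=-8,dy=-1->C; (7,8):dx=-9,dy=-4->C
Step 2: C = 24, D = 4, total pairs = 28.
Step 3: tau = (C - D)/(n(n-1)/2) = (24 - 4)/28 = 0.714286.
Step 4: Exact two-sided p-value (enumerate n! = 40320 permutations of y under H0): p = 0.014137.
Step 5: alpha = 0.1. reject H0.

tau_b = 0.7143 (C=24, D=4), p = 0.014137, reject H0.


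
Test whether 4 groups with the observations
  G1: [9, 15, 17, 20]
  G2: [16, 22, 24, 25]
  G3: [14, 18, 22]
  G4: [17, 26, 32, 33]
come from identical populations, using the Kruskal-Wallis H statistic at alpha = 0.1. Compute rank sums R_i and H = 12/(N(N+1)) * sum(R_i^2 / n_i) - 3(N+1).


Step 1: Combine all N = 15 observations and assign midranks.
sorted (value, group, rank): (9,G1,1), (14,G3,2), (15,G1,3), (16,G2,4), (17,G1,5.5), (17,G4,5.5), (18,G3,7), (20,G1,8), (22,G2,9.5), (22,G3,9.5), (24,G2,11), (25,G2,12), (26,G4,13), (32,G4,14), (33,G4,15)
Step 2: Sum ranks within each group.
R_1 = 17.5 (n_1 = 4)
R_2 = 36.5 (n_2 = 4)
R_3 = 18.5 (n_3 = 3)
R_4 = 47.5 (n_4 = 4)
Step 3: H = 12/(N(N+1)) * sum(R_i^2/n_i) - 3(N+1)
     = 12/(15*16) * (17.5^2/4 + 36.5^2/4 + 18.5^2/3 + 47.5^2/4) - 3*16
     = 0.050000 * 1087.77 - 48
     = 6.388542.
Step 4: Ties present; correction factor C = 1 - 12/(15^3 - 15) = 0.996429. Corrected H = 6.388542 / 0.996429 = 6.411440.
Step 5: Under H0, H ~ chi^2(3); p-value = 0.093221.
Step 6: alpha = 0.1. reject H0.

H = 6.4114, df = 3, p = 0.093221, reject H0.


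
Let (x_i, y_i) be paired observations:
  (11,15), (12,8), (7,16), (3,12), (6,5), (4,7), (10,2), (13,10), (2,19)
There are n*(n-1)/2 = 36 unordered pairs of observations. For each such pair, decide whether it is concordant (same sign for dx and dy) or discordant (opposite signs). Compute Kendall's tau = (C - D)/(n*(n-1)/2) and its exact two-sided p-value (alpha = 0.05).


Step 1: Enumerate the 36 unordered pairs (i,j) with i<j and classify each by sign(x_j-x_i) * sign(y_j-y_i).
  (1,2):dx=+1,dy=-7->D; (1,3):dx=-4,dy=+1->D; (1,4):dx=-8,dy=-3->C; (1,5):dx=-5,dy=-10->C
  (1,6):dx=-7,dy=-8->C; (1,7):dx=-1,dy=-13->C; (1,8):dx=+2,dy=-5->D; (1,9):dx=-9,dy=+4->D
  (2,3):dx=-5,dy=+8->D; (2,4):dx=-9,dy=+4->D; (2,5):dx=-6,dy=-3->C; (2,6):dx=-8,dy=-1->C
  (2,7):dx=-2,dy=-6->C; (2,8):dx=+1,dy=+2->C; (2,9):dx=-10,dy=+11->D; (3,4):dx=-4,dy=-4->C
  (3,5):dx=-1,dy=-11->C; (3,6):dx=-3,dy=-9->C; (3,7):dx=+3,dy=-14->D; (3,8):dx=+6,dy=-6->D
  (3,9):dx=-5,dy=+3->D; (4,5):dx=+3,dy=-7->D; (4,6):dx=+1,dy=-5->D; (4,7):dx=+7,dy=-10->D
  (4,8):dx=+10,dy=-2->D; (4,9):dx=-1,dy=+7->D; (5,6):dx=-2,dy=+2->D; (5,7):dx=+4,dy=-3->D
  (5,8):dx=+7,dy=+5->C; (5,9):dx=-4,dy=+14->D; (6,7):dx=+6,dy=-5->D; (6,8):dx=+9,dy=+3->C
  (6,9):dx=-2,dy=+12->D; (7,8):dx=+3,dy=+8->C; (7,9):dx=-8,dy=+17->D; (8,9):dx=-11,dy=+9->D
Step 2: C = 14, D = 22, total pairs = 36.
Step 3: tau = (C - D)/(n(n-1)/2) = (14 - 22)/36 = -0.222222.
Step 4: Exact two-sided p-value (enumerate n! = 362880 permutations of y under H0): p = 0.476709.
Step 5: alpha = 0.05. fail to reject H0.

tau_b = -0.2222 (C=14, D=22), p = 0.476709, fail to reject H0.


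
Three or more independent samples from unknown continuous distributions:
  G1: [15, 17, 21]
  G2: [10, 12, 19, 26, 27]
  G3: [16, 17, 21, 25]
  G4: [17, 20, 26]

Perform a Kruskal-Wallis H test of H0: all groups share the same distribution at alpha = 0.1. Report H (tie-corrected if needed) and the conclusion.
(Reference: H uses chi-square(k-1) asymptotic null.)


Step 1: Combine all N = 15 observations and assign midranks.
sorted (value, group, rank): (10,G2,1), (12,G2,2), (15,G1,3), (16,G3,4), (17,G1,6), (17,G3,6), (17,G4,6), (19,G2,8), (20,G4,9), (21,G1,10.5), (21,G3,10.5), (25,G3,12), (26,G2,13.5), (26,G4,13.5), (27,G2,15)
Step 2: Sum ranks within each group.
R_1 = 19.5 (n_1 = 3)
R_2 = 39.5 (n_2 = 5)
R_3 = 32.5 (n_3 = 4)
R_4 = 28.5 (n_4 = 3)
Step 3: H = 12/(N(N+1)) * sum(R_i^2/n_i) - 3(N+1)
     = 12/(15*16) * (19.5^2/3 + 39.5^2/5 + 32.5^2/4 + 28.5^2/3) - 3*16
     = 0.050000 * 973.612 - 48
     = 0.680625.
Step 4: Ties present; correction factor C = 1 - 36/(15^3 - 15) = 0.989286. Corrected H = 0.680625 / 0.989286 = 0.687996.
Step 5: Under H0, H ~ chi^2(3); p-value = 0.876024.
Step 6: alpha = 0.1. fail to reject H0.

H = 0.6880, df = 3, p = 0.876024, fail to reject H0.


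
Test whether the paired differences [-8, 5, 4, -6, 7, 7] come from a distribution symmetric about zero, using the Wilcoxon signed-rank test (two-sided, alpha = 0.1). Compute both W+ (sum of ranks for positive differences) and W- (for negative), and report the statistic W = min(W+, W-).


Step 1: Drop any zero differences (none here) and take |d_i|.
|d| = [8, 5, 4, 6, 7, 7]
Step 2: Midrank |d_i| (ties get averaged ranks).
ranks: |8|->6, |5|->2, |4|->1, |6|->3, |7|->4.5, |7|->4.5
Step 3: Attach original signs; sum ranks with positive sign and with negative sign.
W+ = 2 + 1 + 4.5 + 4.5 = 12
W- = 6 + 3 = 9
(Check: W+ + W- = 21 should equal n(n+1)/2 = 21.)
Step 4: Test statistic W = min(W+, W-) = 9.
Step 5: Ties in |d|, so use the tie-corrected normal approximation.
        E[W] = n(n+1)/4 = 6*7/4 = 10.5.
        Tie groups: |d|=7 (t=2); sum(t^3 - t) = 6.
        Var[W] = n(n+1)(2n+1)/24 - sum(t^3-t)/48 = 546/24 - 6/48 = 22.625.
        z = (W - E[W]) / sqrt(Var[W]) = (9 - 10.5) / 4.7566 = -0.3154.
        Two-sided p = 2*Phi(z) = 0.752494.
Step 6: alpha = 0.1. fail to reject H0.

W+ = 12, W- = 9, W = min = 9, p = 0.752494, fail to reject H0.
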